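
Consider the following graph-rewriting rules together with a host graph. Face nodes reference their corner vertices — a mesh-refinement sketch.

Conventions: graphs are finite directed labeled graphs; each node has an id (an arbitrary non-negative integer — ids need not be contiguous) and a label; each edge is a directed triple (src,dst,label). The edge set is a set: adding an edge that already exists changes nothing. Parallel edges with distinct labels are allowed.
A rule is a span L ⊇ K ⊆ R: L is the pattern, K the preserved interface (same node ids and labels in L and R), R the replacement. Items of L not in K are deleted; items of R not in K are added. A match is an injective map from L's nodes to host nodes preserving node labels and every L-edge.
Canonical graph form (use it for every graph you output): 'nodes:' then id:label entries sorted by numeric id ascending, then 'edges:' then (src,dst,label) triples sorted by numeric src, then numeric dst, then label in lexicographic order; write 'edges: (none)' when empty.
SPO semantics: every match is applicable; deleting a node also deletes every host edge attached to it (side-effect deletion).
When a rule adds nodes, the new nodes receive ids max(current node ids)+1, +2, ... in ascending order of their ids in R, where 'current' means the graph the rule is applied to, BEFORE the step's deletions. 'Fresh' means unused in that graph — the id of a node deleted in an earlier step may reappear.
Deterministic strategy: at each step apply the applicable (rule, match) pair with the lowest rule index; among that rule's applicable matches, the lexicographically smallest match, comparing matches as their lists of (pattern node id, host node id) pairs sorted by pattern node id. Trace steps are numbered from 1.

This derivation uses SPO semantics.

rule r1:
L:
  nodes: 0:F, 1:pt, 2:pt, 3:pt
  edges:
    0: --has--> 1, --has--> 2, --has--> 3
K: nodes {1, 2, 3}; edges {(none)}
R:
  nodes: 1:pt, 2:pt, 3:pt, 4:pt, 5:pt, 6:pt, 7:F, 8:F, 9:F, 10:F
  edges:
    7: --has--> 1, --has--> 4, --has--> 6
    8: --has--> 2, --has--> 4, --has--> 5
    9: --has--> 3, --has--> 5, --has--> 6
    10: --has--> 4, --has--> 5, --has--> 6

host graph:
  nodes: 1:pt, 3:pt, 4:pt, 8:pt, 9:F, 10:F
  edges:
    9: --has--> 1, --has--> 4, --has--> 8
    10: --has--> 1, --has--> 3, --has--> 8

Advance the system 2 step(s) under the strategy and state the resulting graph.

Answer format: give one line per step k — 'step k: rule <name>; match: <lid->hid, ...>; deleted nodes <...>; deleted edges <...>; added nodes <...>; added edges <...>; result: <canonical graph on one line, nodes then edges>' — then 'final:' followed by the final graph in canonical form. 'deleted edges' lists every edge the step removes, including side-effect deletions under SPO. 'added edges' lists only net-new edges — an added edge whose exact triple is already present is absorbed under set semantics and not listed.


step 1: rule r1; match: 0->9, 1->1, 2->4, 3->8; deleted nodes 9; deleted edges (9,1,has); (9,4,has); (9,8,has); added nodes 11, 12, 13, 14, 15, 16, 17; added edges (14,1,has); (14,11,has); (14,13,has); (15,4,has); (15,11,has); (15,12,has); (16,8,has); (16,12,has); (16,13,has); (17,11,has); (17,12,has); (17,13,has); result: nodes: 1:pt, 3:pt, 4:pt, 8:pt, 10:F, 11:pt, 12:pt, 13:pt, 14:F, 15:F, 16:F, 17:F edges: (10,1,has); (10,3,has); (10,8,has); (14,1,has); (14,11,has); (14,13,has); (15,4,has); (15,11,has); (15,12,has); (16,8,has); (16,12,has); (16,13,has); (17,11,has); (17,12,has); (17,13,has)
step 2: rule r1; match: 0->10, 1->1, 2->3, 3->8; deleted nodes 10; deleted edges (10,1,has); (10,3,has); (10,8,has); added nodes 18, 19, 20, 21, 22, 23, 24; added edges (21,1,has); (21,18,has); (21,20,has); (22,3,has); (22,18,has); (22,19,has); (23,8,has); (23,19,has); (23,20,has); (24,18,has); (24,19,has); (24,20,has); result: nodes: 1:pt, 3:pt, 4:pt, 8:pt, 11:pt, 12:pt, 13:pt, 14:F, 15:F, 16:F, 17:F, 18:pt, 19:pt, 20:pt, 21:F, 22:F, 23:F, 24:F edges: (14,1,has); (14,11,has); (14,13,has); (15,4,has); (15,11,has); (15,12,has); (16,8,has); (16,12,has); (16,13,has); (17,11,has); (17,12,has); (17,13,has); (21,1,has); (21,18,has); (21,20,has); (22,3,has); (22,18,has); (22,19,has); (23,8,has); (23,19,has); (23,20,has); (24,18,has); (24,19,has); (24,20,has)
final:
nodes: 1:pt, 3:pt, 4:pt, 8:pt, 11:pt, 12:pt, 13:pt, 14:F, 15:F, 16:F, 17:F, 18:pt, 19:pt, 20:pt, 21:F, 22:F, 23:F, 24:F
edges: (14,1,has); (14,11,has); (14,13,has); (15,4,has); (15,11,has); (15,12,has); (16,8,has); (16,12,has); (16,13,has); (17,11,has); (17,12,has); (17,13,has); (21,1,has); (21,18,has); (21,20,has); (22,3,has); (22,18,has); (22,19,has); (23,8,has); (23,19,has); (23,20,has); (24,18,has); (24,19,has); (24,20,has)


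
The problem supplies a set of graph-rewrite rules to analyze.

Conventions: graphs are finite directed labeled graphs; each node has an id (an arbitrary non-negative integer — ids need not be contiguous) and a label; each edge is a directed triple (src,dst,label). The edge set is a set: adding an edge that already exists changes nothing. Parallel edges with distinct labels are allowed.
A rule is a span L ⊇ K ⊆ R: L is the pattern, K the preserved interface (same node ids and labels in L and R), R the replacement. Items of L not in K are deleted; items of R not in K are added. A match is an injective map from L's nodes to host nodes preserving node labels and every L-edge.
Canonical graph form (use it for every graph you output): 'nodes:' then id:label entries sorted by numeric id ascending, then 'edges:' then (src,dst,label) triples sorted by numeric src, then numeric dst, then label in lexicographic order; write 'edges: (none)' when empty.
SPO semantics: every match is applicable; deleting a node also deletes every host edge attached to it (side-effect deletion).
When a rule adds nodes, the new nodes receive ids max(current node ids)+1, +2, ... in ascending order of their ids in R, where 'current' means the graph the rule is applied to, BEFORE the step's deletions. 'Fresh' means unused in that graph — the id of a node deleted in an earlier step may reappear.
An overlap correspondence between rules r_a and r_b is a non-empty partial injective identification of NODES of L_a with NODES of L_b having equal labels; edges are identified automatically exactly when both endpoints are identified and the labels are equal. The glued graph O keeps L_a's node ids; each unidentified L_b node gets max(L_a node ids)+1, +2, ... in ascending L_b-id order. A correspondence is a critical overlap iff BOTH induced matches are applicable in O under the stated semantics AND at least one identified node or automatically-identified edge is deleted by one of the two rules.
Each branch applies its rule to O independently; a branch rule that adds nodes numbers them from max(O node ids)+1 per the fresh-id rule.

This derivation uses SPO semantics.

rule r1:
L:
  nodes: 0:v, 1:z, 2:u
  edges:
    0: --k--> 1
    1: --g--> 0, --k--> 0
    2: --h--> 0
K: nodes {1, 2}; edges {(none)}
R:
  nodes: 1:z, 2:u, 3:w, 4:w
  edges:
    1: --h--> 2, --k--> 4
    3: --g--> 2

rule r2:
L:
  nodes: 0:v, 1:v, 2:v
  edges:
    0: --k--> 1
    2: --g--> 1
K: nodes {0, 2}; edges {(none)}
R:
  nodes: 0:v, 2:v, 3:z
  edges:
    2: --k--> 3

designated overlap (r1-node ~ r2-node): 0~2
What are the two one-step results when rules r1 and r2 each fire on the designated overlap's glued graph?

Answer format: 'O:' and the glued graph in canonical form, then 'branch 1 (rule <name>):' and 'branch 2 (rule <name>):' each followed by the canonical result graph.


O:
nodes: 0:v, 1:z, 2:u, 3:v, 4:v
edges: (0,1,k); (0,4,g); (1,0,g); (1,0,k); (2,0,h); (3,4,k)
branch 1 (rule r1):
nodes: 1:z, 2:u, 3:v, 4:v, 5:w, 6:w
edges: (1,2,h); (1,6,k); (3,4,k); (5,2,g)
branch 2 (rule r2):
nodes: 0:v, 1:z, 2:u, 3:v, 5:z
edges: (0,1,k); (0,5,k); (1,0,g); (1,0,k); (2,0,h)


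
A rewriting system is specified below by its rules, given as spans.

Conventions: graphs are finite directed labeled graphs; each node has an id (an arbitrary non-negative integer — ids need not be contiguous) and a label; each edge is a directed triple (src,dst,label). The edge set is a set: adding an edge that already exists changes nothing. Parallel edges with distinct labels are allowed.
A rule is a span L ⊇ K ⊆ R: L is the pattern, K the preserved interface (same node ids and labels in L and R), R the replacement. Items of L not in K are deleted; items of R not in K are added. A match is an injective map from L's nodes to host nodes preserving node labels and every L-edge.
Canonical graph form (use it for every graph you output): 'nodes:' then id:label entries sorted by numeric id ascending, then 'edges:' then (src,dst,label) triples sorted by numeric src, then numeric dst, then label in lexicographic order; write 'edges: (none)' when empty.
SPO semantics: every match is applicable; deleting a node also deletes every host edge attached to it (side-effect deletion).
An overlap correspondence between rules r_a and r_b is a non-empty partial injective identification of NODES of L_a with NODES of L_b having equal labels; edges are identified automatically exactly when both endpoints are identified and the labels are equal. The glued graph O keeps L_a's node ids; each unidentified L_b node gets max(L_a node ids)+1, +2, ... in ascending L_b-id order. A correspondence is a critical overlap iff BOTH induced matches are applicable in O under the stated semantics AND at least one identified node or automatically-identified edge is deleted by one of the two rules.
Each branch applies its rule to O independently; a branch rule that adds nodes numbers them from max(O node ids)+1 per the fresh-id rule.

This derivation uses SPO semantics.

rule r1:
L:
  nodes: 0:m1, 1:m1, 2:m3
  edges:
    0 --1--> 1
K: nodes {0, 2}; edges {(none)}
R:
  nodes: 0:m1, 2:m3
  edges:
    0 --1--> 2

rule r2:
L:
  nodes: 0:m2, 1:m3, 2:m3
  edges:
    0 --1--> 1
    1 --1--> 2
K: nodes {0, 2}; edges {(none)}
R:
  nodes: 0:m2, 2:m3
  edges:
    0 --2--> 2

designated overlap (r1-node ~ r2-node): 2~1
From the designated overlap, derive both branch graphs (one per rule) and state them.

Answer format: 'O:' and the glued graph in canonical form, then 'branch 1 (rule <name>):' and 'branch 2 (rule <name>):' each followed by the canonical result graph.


O:
nodes: 0:m1, 1:m1, 2:m3, 3:m2, 4:m3
edges: (0,1,1); (2,4,1); (3,2,1)
branch 1 (rule r1):
nodes: 0:m1, 2:m3, 3:m2, 4:m3
edges: (0,2,1); (2,4,1); (3,2,1)
branch 2 (rule r2):
nodes: 0:m1, 1:m1, 3:m2, 4:m3
edges: (0,1,1); (3,4,2)


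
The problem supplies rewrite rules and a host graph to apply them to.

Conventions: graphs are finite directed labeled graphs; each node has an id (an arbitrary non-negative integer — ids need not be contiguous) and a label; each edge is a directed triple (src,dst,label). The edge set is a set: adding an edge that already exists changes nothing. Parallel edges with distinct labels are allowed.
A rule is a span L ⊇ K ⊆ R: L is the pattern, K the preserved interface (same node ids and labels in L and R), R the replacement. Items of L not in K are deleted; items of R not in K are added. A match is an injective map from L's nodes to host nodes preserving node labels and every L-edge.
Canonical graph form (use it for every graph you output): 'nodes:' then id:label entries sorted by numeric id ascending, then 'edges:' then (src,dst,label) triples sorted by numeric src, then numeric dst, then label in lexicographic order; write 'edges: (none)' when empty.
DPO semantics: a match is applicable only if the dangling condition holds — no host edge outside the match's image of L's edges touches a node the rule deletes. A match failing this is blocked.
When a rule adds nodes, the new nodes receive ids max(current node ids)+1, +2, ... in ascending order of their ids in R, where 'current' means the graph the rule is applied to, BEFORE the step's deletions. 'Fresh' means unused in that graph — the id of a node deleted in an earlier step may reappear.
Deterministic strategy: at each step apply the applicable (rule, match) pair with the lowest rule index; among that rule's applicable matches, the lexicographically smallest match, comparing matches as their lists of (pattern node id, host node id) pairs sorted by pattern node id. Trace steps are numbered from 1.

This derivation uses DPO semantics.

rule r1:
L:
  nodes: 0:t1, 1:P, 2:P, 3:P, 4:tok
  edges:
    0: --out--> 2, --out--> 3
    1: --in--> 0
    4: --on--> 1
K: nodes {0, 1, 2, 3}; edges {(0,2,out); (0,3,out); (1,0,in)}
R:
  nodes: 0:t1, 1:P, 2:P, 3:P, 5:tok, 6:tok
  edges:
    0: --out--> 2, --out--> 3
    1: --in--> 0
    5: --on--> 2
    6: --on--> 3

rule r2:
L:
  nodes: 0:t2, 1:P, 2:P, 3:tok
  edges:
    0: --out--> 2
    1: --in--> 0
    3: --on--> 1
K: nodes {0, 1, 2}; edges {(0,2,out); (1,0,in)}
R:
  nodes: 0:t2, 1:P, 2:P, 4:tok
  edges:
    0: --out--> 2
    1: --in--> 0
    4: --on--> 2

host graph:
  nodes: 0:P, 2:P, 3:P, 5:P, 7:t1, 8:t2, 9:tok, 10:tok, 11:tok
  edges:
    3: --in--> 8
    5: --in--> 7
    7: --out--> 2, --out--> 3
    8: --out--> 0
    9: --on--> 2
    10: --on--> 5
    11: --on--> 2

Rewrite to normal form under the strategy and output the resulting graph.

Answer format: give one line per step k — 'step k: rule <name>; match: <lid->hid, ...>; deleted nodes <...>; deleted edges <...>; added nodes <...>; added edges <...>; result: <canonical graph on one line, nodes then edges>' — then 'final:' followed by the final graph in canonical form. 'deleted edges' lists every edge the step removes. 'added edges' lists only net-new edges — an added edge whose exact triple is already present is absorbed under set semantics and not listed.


step 1: rule r1; match: 0->7, 1->5, 2->2, 3->3, 4->10; deleted nodes 10; deleted edges (10,5,on); added nodes 12, 13; added edges (12,2,on); (13,3,on); result: nodes: 0:P, 2:P, 3:P, 5:P, 7:t1, 8:t2, 9:tok, 11:tok, 12:tok, 13:tok edges: (3,8,in); (5,7,in); (7,2,out); (7,3,out); (8,0,out); (9,2,on); (11,2,on); (12,2,on); (13,3,on)
step 2: rule r2; match: 0->8, 1->3, 2->0, 3->13; deleted nodes 13; deleted edges (13,3,on); added nodes 14; added edges (14,0,on); result: nodes: 0:P, 2:P, 3:P, 5:P, 7:t1, 8:t2, 9:tok, 11:tok, 12:tok, 14:tok edges: (3,8,in); (5,7,in); (7,2,out); (7,3,out); (8,0,out); (9,2,on); (11,2,on); (12,2,on); (14,0,on)
final:
nodes: 0:P, 2:P, 3:P, 5:P, 7:t1, 8:t2, 9:tok, 11:tok, 12:tok, 14:tok
edges: (3,8,in); (5,7,in); (7,2,out); (7,3,out); (8,0,out); (9,2,on); (11,2,on); (12,2,on); (14,0,on)


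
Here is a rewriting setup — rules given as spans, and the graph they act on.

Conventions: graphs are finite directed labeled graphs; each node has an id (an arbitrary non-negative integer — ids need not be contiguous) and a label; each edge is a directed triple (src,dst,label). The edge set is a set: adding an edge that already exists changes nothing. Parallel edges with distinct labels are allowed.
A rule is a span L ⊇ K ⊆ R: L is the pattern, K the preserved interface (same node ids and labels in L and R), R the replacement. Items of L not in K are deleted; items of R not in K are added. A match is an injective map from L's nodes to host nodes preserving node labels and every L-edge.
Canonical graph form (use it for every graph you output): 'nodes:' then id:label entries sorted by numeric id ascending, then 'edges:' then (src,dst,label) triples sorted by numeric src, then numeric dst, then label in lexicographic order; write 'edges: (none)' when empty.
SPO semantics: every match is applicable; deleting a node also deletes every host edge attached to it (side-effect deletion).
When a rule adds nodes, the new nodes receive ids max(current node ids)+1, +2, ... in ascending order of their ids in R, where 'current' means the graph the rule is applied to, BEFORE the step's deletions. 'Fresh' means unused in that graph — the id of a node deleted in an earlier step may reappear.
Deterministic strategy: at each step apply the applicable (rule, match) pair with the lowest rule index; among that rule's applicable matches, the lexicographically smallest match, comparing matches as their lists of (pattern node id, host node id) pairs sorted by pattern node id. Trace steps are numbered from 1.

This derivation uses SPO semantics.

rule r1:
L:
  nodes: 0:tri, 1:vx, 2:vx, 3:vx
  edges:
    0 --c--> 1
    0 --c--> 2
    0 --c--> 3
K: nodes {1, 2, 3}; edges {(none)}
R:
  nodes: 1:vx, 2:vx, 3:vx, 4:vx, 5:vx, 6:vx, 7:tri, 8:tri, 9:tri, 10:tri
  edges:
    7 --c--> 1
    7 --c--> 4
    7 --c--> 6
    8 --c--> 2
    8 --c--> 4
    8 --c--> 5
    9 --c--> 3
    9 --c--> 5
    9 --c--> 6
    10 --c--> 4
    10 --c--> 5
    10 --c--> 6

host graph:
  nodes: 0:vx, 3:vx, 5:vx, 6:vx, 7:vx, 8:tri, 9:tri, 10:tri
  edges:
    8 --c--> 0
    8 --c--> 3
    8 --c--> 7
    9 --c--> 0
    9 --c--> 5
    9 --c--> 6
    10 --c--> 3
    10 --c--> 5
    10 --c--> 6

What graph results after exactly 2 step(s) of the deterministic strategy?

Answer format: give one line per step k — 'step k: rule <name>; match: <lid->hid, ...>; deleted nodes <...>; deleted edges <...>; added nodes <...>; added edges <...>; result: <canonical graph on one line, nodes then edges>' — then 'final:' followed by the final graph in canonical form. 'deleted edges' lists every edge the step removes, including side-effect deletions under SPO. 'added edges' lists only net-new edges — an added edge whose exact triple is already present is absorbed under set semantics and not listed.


step 1: rule r1; match: 0->8, 1->0, 2->3, 3->7; deleted nodes 8; deleted edges (8,0,c); (8,3,c); (8,7,c); added nodes 11, 12, 13, 14, 15, 16, 17; added edges (14,0,c); (14,11,c); (14,13,c); (15,3,c); (15,11,c); (15,12,c); (16,7,c); (16,12,c); (16,13,c); (17,11,c); (17,12,c); (17,13,c); result: nodes: 0:vx, 3:vx, 5:vx, 6:vx, 7:vx, 9:tri, 10:tri, 11:vx, 12:vx, 13:vx, 14:tri, 15:tri, 16:tri, 17:tri edges: (9,0,c); (9,5,c); (9,6,c); (10,3,c); (10,5,c); (10,6,c); (14,0,c); (14,11,c); (14,13,c); (15,3,c); (15,11,c); (15,12,c); (16,7,c); (16,12,c); (16,13,c); (17,11,c); (17,12,c); (17,13,c)
step 2: rule r1; match: 0->9, 1->0, 2->5, 3->6; deleted nodes 9; deleted edges (9,0,c); (9,5,c); (9,6,c); added nodes 18, 19, 20, 21, 22, 23, 24; added edges (21,0,c); (21,18,c); (21,20,c); (22,5,c); (22,18,c); (22,19,c); (23,6,c); (23,19,c); (23,20,c); (24,18,c); (24,19,c); (24,20,c); result: nodes: 0:vx, 3:vx, 5:vx, 6:vx, 7:vx, 10:tri, 11:vx, 12:vx, 13:vx, 14:tri, 15:tri, 16:tri, 17:tri, 18:vx, 19:vx, 20:vx, 21:tri, 22:tri, 23:tri, 24:tri edges: (10,3,c); (10,5,c); (10,6,c); (14,0,c); (14,11,c); (14,13,c); (15,3,c); (15,11,c); (15,12,c); (16,7,c); (16,12,c); (16,13,c); (17,11,c); (17,12,c); (17,13,c); (21,0,c); (21,18,c); (21,20,c); (22,5,c); (22,18,c); (22,19,c); (23,6,c); (23,19,c); (23,20,c); (24,18,c); (24,19,c); (24,20,c)
final:
nodes: 0:vx, 3:vx, 5:vx, 6:vx, 7:vx, 10:tri, 11:vx, 12:vx, 13:vx, 14:tri, 15:tri, 16:tri, 17:tri, 18:vx, 19:vx, 20:vx, 21:tri, 22:tri, 23:tri, 24:tri
edges: (10,3,c); (10,5,c); (10,6,c); (14,0,c); (14,11,c); (14,13,c); (15,3,c); (15,11,c); (15,12,c); (16,7,c); (16,12,c); (16,13,c); (17,11,c); (17,12,c); (17,13,c); (21,0,c); (21,18,c); (21,20,c); (22,5,c); (22,18,c); (22,19,c); (23,6,c); (23,19,c); (23,20,c); (24,18,c); (24,19,c); (24,20,c)


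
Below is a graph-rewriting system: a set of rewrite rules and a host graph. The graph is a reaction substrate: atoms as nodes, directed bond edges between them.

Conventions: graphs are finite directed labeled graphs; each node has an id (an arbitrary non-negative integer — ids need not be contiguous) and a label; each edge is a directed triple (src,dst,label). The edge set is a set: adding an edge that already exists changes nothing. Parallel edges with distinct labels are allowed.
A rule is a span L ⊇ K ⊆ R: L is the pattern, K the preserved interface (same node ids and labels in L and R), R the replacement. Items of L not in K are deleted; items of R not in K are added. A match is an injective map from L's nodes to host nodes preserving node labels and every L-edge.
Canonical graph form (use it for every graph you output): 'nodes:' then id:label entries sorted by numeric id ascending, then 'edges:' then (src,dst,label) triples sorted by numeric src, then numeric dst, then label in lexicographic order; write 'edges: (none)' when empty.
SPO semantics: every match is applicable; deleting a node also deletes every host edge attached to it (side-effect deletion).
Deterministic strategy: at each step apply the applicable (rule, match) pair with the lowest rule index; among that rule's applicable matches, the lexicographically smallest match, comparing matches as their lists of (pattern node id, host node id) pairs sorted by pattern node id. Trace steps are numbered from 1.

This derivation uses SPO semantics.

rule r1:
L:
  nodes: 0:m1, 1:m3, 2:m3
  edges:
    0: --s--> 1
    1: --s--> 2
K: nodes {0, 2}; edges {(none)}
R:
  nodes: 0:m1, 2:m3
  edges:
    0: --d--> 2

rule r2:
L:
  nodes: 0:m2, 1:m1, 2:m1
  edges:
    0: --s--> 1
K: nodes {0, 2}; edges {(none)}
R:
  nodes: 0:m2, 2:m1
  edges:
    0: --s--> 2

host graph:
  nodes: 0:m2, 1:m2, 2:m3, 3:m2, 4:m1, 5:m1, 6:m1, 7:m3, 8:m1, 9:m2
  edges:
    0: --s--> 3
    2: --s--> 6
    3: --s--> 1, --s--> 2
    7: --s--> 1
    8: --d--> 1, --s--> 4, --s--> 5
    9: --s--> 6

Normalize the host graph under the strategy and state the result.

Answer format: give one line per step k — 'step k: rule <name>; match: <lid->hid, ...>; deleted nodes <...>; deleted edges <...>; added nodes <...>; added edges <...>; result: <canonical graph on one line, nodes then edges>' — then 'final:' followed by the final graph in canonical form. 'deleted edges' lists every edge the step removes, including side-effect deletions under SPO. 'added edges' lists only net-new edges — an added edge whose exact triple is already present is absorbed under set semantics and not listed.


step 1: rule r2; match: 0->9, 1->6, 2->4; deleted nodes 6; deleted edges (2,6,s); (9,6,s); added nodes (none); added edges (9,4,s); result: nodes: 0:m2, 1:m2, 2:m3, 3:m2, 4:m1, 5:m1, 7:m3, 8:m1, 9:m2 edges: (0,3,s); (3,1,s); (3,2,s); (7,1,s); (8,1,d); (8,4,s); (8,5,s); (9,4,s)
step 2: rule r2; match: 0->9, 1->4, 2->5; deleted nodes 4; deleted edges (8,4,s); (9,4,s); added nodes (none); added edges (9,5,s); result: nodes: 0:m2, 1:m2, 2:m3, 3:m2, 5:m1, 7:m3, 8:m1, 9:m2 edges: (0,3,s); (3,1,s); (3,2,s); (7,1,s); (8,1,d); (8,5,s); (9,5,s)
step 3: rule r2; match: 0->9, 1->5, 2->8; deleted nodes 5; deleted edges (8,5,s); (9,5,s); added nodes (none); added edges (9,8,s); result: nodes: 0:m2, 1:m2, 2:m3, 3:m2, 7:m3, 8:m1, 9:m2 edges: (0,3,s); (3,1,s); (3,2,s); (7,1,s); (8,1,d); (9,8,s)
final:
nodes: 0:m2, 1:m2, 2:m3, 3:m2, 7:m3, 8:m1, 9:m2
edges: (0,3,s); (3,1,s); (3,2,s); (7,1,s); (8,1,d); (9,8,s)


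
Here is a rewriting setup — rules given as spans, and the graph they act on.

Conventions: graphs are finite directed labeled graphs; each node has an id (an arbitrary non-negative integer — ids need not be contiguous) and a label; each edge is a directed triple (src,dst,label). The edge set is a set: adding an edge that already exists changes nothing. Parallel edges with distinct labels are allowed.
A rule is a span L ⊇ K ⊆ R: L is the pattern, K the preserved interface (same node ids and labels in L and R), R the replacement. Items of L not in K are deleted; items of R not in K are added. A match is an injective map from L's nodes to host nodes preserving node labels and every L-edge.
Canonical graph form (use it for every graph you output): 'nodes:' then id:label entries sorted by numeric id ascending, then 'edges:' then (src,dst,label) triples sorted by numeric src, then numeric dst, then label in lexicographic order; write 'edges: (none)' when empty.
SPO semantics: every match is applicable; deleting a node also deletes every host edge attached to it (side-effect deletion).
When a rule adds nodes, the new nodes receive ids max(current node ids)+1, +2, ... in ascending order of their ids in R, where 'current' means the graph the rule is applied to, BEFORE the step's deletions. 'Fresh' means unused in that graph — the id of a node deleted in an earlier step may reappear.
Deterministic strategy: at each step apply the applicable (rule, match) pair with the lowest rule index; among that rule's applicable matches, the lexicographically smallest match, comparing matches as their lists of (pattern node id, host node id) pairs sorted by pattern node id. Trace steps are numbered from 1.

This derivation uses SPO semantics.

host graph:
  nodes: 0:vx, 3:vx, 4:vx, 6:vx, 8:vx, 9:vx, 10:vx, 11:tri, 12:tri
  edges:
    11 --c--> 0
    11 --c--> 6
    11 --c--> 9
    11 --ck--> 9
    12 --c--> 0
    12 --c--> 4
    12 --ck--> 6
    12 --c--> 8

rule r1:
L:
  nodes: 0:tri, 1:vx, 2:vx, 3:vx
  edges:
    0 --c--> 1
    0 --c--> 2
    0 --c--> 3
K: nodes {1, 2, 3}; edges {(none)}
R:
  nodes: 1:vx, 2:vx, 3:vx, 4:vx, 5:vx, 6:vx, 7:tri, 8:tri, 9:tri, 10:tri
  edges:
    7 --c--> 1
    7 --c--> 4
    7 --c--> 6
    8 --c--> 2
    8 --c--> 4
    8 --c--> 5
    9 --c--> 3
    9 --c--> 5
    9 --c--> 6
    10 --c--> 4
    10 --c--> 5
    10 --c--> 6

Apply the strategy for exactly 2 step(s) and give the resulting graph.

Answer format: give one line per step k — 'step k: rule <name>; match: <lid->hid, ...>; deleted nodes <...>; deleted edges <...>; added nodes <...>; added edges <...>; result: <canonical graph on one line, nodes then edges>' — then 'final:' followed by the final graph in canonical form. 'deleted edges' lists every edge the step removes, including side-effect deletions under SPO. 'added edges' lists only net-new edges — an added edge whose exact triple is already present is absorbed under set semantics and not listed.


step 1: rule r1; match: 0->11, 1->0, 2->6, 3->9; deleted nodes 11; deleted edges (11,0,c); (11,6,c); (11,9,c); (11,9,ck); added nodes 13, 14, 15, 16, 17, 18, 19; added edges (16,0,c); (16,13,c); (16,15,c); (17,6,c); (17,13,c); (17,14,c); (18,9,c); (18,14,c); (18,15,c); (19,13,c); (19,14,c); (19,15,c); result: nodes: 0:vx, 3:vx, 4:vx, 6:vx, 8:vx, 9:vx, 10:vx, 12:tri, 13:vx, 14:vx, 15:vx, 16:tri, 17:tri, 18:tri, 19:tri edges: (12,0,c); (12,4,c); (12,6,ck); (12,8,c); (16,0,c); (16,13,c); (16,15,c); (17,6,c); (17,13,c); (17,14,c); (18,9,c); (18,14,c); (18,15,c); (19,13,c); (19,14,c); (19,15,c)
step 2: rule r1; match: 0->12, 1->0, 2->4, 3->8; deleted nodes 12; deleted edges (12,0,c); (12,4,c); (12,6,ck); (12,8,c); added nodes 20, 21, 22, 23, 24, 25, 26; added edges (23,0,c); (23,20,c); (23,22,c); (24,4,c); (24,20,c); (24,21,c); (25,8,c); (25,21,c); (25,22,c); (26,20,c); (26,21,c); (26,22,c); result: nodes: 0:vx, 3:vx, 4:vx, 6:vx, 8:vx, 9:vx, 10:vx, 13:vx, 14:vx, 15:vx, 16:tri, 17:tri, 18:tri, 19:tri, 20:vx, 21:vx, 22:vx, 23:tri, 24:tri, 25:tri, 26:tri edges: (16,0,c); (16,13,c); (16,15,c); (17,6,c); (17,13,c); (17,14,c); (18,9,c); (18,14,c); (18,15,c); (19,13,c); (19,14,c); (19,15,c); (23,0,c); (23,20,c); (23,22,c); (24,4,c); (24,20,c); (24,21,c); (25,8,c); (25,21,c); (25,22,c); (26,20,c); (26,21,c); (26,22,c)
final:
nodes: 0:vx, 3:vx, 4:vx, 6:vx, 8:vx, 9:vx, 10:vx, 13:vx, 14:vx, 15:vx, 16:tri, 17:tri, 18:tri, 19:tri, 20:vx, 21:vx, 22:vx, 23:tri, 24:tri, 25:tri, 26:tri
edges: (16,0,c); (16,13,c); (16,15,c); (17,6,c); (17,13,c); (17,14,c); (18,9,c); (18,14,c); (18,15,c); (19,13,c); (19,14,c); (19,15,c); (23,0,c); (23,20,c); (23,22,c); (24,4,c); (24,20,c); (24,21,c); (25,8,c); (25,21,c); (25,22,c); (26,20,c); (26,21,c); (26,22,c)


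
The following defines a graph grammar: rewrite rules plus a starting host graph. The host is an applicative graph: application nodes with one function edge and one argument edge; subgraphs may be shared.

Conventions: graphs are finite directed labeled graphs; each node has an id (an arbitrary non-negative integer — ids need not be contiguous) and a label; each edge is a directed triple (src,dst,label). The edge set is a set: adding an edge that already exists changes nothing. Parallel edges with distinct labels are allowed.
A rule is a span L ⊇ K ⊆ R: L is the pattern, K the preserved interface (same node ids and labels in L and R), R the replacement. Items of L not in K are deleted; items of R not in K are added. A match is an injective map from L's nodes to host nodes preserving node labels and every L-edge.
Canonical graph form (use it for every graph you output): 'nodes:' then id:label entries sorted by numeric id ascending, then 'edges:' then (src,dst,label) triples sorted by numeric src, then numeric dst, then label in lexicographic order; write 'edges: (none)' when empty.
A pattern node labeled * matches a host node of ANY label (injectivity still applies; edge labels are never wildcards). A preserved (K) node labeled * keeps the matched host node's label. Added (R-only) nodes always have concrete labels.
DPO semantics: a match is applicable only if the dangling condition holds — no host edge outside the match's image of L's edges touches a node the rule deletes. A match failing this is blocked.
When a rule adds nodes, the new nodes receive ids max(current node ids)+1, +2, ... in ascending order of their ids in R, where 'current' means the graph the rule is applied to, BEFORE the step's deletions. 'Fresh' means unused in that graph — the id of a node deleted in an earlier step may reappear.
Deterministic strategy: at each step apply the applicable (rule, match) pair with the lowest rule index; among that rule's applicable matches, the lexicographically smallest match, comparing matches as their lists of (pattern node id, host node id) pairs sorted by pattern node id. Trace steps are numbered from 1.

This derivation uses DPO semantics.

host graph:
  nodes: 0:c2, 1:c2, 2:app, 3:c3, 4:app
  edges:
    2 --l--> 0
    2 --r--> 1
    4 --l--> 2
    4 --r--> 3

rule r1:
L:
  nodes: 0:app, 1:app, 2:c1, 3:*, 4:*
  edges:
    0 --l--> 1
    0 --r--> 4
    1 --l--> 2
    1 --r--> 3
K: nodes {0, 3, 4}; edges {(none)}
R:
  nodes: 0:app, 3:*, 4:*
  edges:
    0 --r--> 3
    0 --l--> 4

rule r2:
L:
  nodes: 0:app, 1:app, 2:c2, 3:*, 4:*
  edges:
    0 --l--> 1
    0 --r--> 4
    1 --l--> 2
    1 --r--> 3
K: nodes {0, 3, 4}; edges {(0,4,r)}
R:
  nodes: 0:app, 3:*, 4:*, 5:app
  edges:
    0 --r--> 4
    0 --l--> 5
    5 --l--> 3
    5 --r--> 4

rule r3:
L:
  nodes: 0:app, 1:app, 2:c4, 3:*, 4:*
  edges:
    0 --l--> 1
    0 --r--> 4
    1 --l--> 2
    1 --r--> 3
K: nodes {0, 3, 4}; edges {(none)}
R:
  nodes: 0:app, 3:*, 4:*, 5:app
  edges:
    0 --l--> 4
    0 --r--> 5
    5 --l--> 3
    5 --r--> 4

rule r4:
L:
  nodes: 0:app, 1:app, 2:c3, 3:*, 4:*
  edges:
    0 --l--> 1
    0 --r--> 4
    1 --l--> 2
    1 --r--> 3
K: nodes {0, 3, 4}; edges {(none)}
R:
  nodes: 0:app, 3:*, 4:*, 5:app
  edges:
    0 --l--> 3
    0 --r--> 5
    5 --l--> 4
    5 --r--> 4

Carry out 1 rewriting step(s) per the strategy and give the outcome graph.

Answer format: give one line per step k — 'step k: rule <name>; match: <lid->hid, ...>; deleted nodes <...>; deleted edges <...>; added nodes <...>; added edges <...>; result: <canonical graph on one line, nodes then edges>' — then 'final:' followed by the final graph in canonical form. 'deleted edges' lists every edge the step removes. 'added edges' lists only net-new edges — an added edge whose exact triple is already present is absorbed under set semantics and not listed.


step 1: rule r2; match: 0->4, 1->2, 2->0, 3->1, 4->3; deleted nodes 0, 2; deleted edges (2,0,l); (2,1,r); (4,2,l); added nodes 5; added edges (4,5,l); (5,1,l); (5,3,r); result: nodes: 1:c2, 3:c3, 4:app, 5:app edges: (4,3,r); (4,5,l); (5,1,l); (5,3,r)
final:
nodes: 1:c2, 3:c3, 4:app, 5:app
edges: (4,3,r); (4,5,l); (5,1,l); (5,3,r)


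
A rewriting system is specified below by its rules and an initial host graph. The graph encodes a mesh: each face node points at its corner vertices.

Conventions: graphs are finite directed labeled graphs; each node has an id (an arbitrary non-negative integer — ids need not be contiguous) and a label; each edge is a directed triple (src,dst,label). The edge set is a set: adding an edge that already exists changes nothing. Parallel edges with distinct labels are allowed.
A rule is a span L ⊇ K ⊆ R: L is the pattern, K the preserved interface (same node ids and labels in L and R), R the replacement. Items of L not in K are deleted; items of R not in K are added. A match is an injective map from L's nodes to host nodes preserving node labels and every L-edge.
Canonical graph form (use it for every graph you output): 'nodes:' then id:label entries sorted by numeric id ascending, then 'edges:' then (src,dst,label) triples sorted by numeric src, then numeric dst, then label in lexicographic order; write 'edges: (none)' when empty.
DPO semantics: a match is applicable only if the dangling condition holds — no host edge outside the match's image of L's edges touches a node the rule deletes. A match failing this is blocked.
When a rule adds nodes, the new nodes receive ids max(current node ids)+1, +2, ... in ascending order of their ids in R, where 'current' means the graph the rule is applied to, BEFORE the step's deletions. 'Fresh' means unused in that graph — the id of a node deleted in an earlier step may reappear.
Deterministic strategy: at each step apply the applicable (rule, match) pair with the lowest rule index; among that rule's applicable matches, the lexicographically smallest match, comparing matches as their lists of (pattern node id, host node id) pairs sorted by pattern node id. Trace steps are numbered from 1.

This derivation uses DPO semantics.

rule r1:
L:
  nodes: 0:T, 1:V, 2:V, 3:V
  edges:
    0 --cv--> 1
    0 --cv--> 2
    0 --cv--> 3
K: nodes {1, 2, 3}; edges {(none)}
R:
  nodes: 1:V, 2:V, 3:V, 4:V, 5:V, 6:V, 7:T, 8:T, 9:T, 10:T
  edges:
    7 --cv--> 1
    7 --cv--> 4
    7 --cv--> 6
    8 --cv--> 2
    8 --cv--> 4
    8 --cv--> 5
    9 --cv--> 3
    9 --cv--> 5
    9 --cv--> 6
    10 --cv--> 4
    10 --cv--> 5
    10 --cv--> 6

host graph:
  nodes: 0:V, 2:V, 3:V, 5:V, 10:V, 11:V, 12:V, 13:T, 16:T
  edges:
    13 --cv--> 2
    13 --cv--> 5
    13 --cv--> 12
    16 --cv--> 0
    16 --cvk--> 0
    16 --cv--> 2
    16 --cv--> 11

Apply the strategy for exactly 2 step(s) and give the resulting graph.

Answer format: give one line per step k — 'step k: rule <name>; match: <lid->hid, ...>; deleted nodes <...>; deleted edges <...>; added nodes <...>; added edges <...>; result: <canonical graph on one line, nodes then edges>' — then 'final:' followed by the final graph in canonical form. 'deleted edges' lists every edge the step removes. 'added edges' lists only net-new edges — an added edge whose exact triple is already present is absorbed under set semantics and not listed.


step 1: rule r1; match: 0->13, 1->2, 2->5, 3->12; deleted nodes 13; deleted edges (13,2,cv); (13,5,cv); (13,12,cv); added nodes 17, 18, 19, 20, 21, 22, 23; added edges (20,2,cv); (20,17,cv); (20,19,cv); (21,5,cv); (21,17,cv); (21,18,cv); (22,12,cv); (22,18,cv); (22,19,cv); (23,17,cv); (23,18,cv); (23,19,cv); result: nodes: 0:V, 2:V, 3:V, 5:V, 10:V, 11:V, 12:V, 16:T, 17:V, 18:V, 19:V, 20:T, 21:T, 22:T, 23:T edges: (16,0,cv); (16,0,cvk); (16,2,cv); (16,11,cv); (20,2,cv); (20,17,cv); (20,19,cv); (21,5,cv); (21,17,cv); (21,18,cv); (22,12,cv); (22,18,cv); (22,19,cv); (23,17,cv); (23,18,cv); (23,19,cv)
step 2: rule r1; match: 0->20, 1->2, 2->17, 3->19; deleted nodes 20; deleted edges (20,2,cv); (20,17,cv); (20,19,cv); added nodes 24, 25, 26, 27, 28, 29, 30; added edges (27,2,cv); (27,24,cv); (27,26,cv); (28,17,cv); (28,24,cv); (28,25,cv); (29,19,cv); (29,25,cv); (29,26,cv); (30,24,cv); (30,25,cv); (30,26,cv); result: nodes: 0:V, 2:V, 3:V, 5:V, 10:V, 11:V, 12:V, 16:T, 17:V, 18:V, 19:V, 21:T, 22:T, 23:T, 24:V, 25:V, 26:V, 27:T, 28:T, 29:T, 30:T edges: (16,0,cv); (16,0,cvk); (16,2,cv); (16,11,cv); (21,5,cv); (21,17,cv); (21,18,cv); (22,12,cv); (22,18,cv); (22,19,cv); (23,17,cv); (23,18,cv); (23,19,cv); (27,2,cv); (27,24,cv); (27,26,cv); (28,17,cv); (28,24,cv); (28,25,cv); (29,19,cv); (29,25,cv); (29,26,cv); (30,24,cv); (30,25,cv); (30,26,cv)
final:
nodes: 0:V, 2:V, 3:V, 5:V, 10:V, 11:V, 12:V, 16:T, 17:V, 18:V, 19:V, 21:T, 22:T, 23:T, 24:V, 25:V, 26:V, 27:T, 28:T, 29:T, 30:T
edges: (16,0,cv); (16,0,cvk); (16,2,cv); (16,11,cv); (21,5,cv); (21,17,cv); (21,18,cv); (22,12,cv); (22,18,cv); (22,19,cv); (23,17,cv); (23,18,cv); (23,19,cv); (27,2,cv); (27,24,cv); (27,26,cv); (28,17,cv); (28,24,cv); (28,25,cv); (29,19,cv); (29,25,cv); (29,26,cv); (30,24,cv); (30,25,cv); (30,26,cv)


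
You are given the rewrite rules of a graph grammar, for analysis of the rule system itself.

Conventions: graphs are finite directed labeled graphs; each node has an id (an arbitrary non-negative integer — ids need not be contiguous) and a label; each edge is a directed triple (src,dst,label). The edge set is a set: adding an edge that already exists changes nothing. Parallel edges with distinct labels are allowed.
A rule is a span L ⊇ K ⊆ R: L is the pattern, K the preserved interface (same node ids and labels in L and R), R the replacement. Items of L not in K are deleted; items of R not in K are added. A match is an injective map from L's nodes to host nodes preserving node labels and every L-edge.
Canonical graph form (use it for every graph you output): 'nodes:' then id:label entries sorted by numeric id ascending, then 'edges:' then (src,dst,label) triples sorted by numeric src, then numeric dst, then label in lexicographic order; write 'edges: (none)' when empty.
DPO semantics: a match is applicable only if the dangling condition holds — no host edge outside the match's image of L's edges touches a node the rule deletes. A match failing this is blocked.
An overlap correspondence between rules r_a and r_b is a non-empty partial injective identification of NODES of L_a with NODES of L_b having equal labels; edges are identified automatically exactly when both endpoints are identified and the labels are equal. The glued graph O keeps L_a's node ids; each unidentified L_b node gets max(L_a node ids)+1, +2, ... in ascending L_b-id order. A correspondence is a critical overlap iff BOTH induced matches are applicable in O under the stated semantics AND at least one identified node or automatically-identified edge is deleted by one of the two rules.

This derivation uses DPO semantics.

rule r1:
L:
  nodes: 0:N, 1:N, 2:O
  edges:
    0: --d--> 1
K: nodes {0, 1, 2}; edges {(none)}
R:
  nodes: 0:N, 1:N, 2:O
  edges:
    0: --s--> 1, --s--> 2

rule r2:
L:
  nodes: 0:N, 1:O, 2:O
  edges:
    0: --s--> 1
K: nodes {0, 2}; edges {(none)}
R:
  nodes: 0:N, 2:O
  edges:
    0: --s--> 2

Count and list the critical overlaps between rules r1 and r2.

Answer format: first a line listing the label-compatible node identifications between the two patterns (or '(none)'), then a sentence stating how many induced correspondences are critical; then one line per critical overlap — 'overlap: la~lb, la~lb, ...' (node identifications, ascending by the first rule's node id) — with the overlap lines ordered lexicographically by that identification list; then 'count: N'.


label-compatible node identifications between L(r1) and L(r2): 0~0, 1~0, 2~1, 2~2
3 of the induced correspondences are critical overlaps of r1 and r2.
overlap: 0~0, 2~1
overlap: 1~0, 2~1
overlap: 2~1
count: 3


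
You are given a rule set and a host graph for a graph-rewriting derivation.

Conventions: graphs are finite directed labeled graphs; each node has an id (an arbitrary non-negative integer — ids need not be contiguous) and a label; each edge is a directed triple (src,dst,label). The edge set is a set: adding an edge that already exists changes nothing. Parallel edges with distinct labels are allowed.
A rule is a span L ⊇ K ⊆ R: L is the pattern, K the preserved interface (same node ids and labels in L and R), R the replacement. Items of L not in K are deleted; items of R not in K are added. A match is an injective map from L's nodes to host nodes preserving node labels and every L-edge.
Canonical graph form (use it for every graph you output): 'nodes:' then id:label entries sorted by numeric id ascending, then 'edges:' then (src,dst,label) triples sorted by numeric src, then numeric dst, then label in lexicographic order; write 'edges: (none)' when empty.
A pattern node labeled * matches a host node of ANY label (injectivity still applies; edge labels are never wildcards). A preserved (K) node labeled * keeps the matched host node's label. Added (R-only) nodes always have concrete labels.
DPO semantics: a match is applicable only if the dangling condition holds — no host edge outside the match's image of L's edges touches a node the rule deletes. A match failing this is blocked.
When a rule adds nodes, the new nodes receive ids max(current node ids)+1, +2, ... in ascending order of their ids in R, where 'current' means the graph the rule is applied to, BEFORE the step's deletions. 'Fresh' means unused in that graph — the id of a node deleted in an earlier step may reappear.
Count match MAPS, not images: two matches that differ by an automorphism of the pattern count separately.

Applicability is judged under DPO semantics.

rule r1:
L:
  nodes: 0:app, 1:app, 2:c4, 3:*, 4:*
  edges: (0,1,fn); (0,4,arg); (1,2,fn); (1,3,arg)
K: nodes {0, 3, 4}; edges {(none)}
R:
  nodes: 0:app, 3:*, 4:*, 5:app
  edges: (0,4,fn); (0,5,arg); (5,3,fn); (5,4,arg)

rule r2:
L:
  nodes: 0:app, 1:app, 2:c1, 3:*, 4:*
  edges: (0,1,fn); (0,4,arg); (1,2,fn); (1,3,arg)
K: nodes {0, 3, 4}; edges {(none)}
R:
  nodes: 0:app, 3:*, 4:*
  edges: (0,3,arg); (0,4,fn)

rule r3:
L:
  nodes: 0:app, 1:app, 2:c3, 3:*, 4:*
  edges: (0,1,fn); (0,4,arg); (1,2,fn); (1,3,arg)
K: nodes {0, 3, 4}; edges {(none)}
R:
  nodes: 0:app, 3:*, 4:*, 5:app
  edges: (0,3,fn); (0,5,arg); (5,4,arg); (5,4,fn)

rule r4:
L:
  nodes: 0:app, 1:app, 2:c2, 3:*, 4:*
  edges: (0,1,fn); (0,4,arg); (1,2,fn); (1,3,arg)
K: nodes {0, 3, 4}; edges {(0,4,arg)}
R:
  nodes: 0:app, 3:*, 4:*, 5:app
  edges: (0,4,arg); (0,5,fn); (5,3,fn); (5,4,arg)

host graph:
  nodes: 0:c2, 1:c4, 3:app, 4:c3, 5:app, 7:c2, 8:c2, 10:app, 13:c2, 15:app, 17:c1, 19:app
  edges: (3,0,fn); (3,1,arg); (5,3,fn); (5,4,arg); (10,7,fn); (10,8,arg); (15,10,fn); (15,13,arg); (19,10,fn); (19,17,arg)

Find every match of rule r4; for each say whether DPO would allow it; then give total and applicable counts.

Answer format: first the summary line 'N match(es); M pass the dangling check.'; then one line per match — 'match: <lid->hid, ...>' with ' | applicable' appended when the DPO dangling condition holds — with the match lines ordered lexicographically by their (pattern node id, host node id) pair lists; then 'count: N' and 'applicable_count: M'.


3 match(es); 1 pass the dangling check.
match: 0->5, 1->3, 2->0, 3->1, 4->4 | applicable
match: 0->15, 1->10, 2->7, 3->8, 4->13
match: 0->19, 1->10, 2->7, 3->8, 4->17
count: 3
applicable_count: 1
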